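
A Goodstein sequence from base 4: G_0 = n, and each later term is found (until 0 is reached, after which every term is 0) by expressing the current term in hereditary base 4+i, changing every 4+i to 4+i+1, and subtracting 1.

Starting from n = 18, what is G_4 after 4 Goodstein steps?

53

i=0: 18 = 4^2 + 2 (b=4); 4→5: 5^2 + 2 = 27; 27−1 = 26
i=1: 26 = 5^2 + 1 (b=5); 5→6: 6^2 + 1 = 37; 37−1 = 36
i=2: 36 = 6^2 (b=6); 6→7: 7^2 = 49; 49−1 = 48
i=3: 48 = 6·7 + 6 (b=7); 7→8: 6·8 + 6 = 54; 54−1 = 53
i=4: 53 = 6·8 + 5 (b=8); 8→9: 6·9 + 5 = 59; 59−1 = 58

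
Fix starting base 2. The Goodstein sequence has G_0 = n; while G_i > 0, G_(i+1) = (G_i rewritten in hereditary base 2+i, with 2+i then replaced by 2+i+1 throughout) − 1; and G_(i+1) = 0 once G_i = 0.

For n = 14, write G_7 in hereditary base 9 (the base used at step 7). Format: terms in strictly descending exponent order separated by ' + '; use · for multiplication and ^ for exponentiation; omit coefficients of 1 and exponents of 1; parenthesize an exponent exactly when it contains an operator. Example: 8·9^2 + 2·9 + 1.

(0) 14|_2 = 2^(2 + 1) + 2^2 + 2 ↦ 3^(3 + 1) + 3^3 + 3|_3 = 111 ⇒ 110
(1) 110|_3 = 3^(3 + 1) + 3^3 + 2 ↦ 4^(4 + 1) + 4^4 + 2|_4 = 1282 ⇒ 1281
(2) 1281|_4 = 4^(4 + 1) + 4^4 + 1 ↦ 5^(5 + 1) + 5^5 + 1|_5 = 18751 ⇒ 18750
(3) 18750|_5 = 5^(5 + 1) + 5^5 ↦ 6^(6 + 1) + 6^6|_6 = 326592 ⇒ 326591
(4) 326591|_6 = 6^(6 + 1) + 5·6^5 + 5·6^4 + 5·6^3 + 5·6^2 + 5·6 + 5 ↦ 7^(7 + 1) + 5·7^5 + 5·7^4 + 5·7^3 + 5·7^2 + 5·7 + 5|_7 = 5862841 ⇒ 5862840
(5) 5862840|_7 = 7^(7 + 1) + 5·7^5 + 5·7^4 + 5·7^3 + 5·7^2 + 5·7 + 4 ↦ 8^(8 + 1) + 5·8^5 + 5·8^4 + 5·8^3 + 5·8^2 + 5·8 + 4|_8 = 134404972 ⇒ 134404971
(6) 134404971|_8 = 8^(8 + 1) + 5·8^5 + 5·8^4 + 5·8^3 + 5·8^2 + 5·8 + 3 ↦ 9^(9 + 1) + 5·9^5 + 5·9^4 + 5·9^3 + 5·9^2 + 5·9 + 3|_9 = 3487116549 ⇒ 3487116548
(7) 3487116548|_9 = 9^(9 + 1) + 5·9^5 + 5·9^4 + 5·9^3 + 5·9^2 + 5·9 + 2 ↦ 10^(10 + 1) + 5·10^5 + 5·10^4 + 5·10^3 + 5·10^2 + 5·10 + 2|_10 = 100000555552 ⇒ 100000555551

9^(9 + 1) + 5·9^5 + 5·9^4 + 5·9^3 + 5·9^2 + 5·9 + 2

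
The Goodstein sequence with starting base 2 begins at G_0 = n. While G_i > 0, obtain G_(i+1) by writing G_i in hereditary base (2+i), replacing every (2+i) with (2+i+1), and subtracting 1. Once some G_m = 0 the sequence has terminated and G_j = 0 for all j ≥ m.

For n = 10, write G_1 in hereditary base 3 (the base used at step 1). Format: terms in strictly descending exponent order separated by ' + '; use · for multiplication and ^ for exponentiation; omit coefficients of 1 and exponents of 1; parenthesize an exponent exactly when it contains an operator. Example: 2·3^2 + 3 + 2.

G_0 = 10. HB_2(10) = 2^(2 + 1) + 2. Bump = 84. G_1 = 83.
G_1 = 83. HB_3(83) = 3^(3 + 1) + 2. Bump = 1026. G_2 = 1025.

3^(3 + 1) + 2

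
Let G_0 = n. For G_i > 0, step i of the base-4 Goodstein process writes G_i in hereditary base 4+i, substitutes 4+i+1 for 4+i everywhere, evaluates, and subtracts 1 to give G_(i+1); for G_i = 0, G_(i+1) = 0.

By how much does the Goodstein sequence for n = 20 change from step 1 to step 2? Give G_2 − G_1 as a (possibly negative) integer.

10

G_0 = 20. HB_4(20) = 4^2 + 4. Bump = 30. G_1 = 29.
G_1 = 29. HB_5(29) = 5^2 + 4. Bump = 40. G_2 = 39.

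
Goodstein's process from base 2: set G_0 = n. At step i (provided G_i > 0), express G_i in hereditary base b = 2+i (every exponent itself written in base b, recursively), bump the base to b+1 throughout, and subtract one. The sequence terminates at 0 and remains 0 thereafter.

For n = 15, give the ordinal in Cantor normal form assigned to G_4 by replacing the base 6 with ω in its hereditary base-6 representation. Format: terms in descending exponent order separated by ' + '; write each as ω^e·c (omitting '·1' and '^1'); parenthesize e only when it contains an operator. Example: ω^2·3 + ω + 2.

ω^(ω + 1) + ω^ω + 1

(0) 15|_2 = 2^(2 + 1) + 2^2 + 2 + 1 ↦ 3^(3 + 1) + 3^3 + 3 + 1|_3 = 112 ⇒ 111
(1) 111|_3 = 3^(3 + 1) + 3^3 + 3 ↦ 4^(4 + 1) + 4^4 + 4|_4 = 1284 ⇒ 1283
(2) 1283|_4 = 4^(4 + 1) + 4^4 + 3 ↦ 5^(5 + 1) + 5^5 + 3|_5 = 18753 ⇒ 18752
(3) 18752|_5 = 5^(5 + 1) + 5^5 + 2 ↦ 6^(6 + 1) + 6^6 + 2|_6 = 326594 ⇒ 326593
(4) 326593|_6 = 6^(6 + 1) + 6^6 + 1 ↦ 7^(7 + 1) + 7^7 + 1|_7 = 6588345 ⇒ 6588344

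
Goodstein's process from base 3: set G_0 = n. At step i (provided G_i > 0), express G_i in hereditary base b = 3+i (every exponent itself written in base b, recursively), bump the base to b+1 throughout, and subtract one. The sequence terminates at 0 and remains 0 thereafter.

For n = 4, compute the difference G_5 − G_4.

-1

step 0: 4 = 3 + 1; sub 4 for 3: 4 + 1; = 5; G_1 = 5−1 = 4
step 1: 4 = 4; sub 5 for 4: 5; = 5; G_2 = 5−1 = 4
step 2: 4 = 4; sub 6 for 5: 4; = 4; G_3 = 4−1 = 3
step 3: 3 = 3; sub 7 for 6: 3; = 3; G_4 = 3−1 = 2
step 4: 2 = 2; sub 8 for 7: 2; = 2; G_5 = 2−1 = 1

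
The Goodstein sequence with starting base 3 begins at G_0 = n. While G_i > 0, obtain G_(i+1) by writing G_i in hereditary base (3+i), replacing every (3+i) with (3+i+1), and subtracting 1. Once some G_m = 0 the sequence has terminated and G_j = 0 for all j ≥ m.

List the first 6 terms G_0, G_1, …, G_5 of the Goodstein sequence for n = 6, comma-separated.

6, 7, 7, 7, 7, 7

i=0: 6 = 2·3 (b=3); 3→4: 2·4 = 8; 8−1 = 7
i=1: 7 = 4 + 3 (b=4); 4→5: 5 + 3 = 8; 8−1 = 7
i=2: 7 = 5 + 2 (b=5); 5→6: 6 + 2 = 8; 8−1 = 7
i=3: 7 = 6 + 1 (b=6); 6→7: 7 + 1 = 8; 8−1 = 7
i=4: 7 = 7 (b=7); 7→8: 8 = 8; 8−1 = 7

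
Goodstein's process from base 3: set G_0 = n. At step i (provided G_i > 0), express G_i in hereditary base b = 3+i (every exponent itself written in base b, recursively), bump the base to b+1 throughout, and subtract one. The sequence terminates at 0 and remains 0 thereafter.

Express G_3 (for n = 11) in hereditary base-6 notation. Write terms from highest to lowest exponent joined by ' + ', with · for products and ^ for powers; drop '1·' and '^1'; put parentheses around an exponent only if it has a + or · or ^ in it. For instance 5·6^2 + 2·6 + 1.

5·6 + 5

[0] 11 ≡ 3^2 + 2 (base 3). Lift 4: 18. −1: 17.
[1] 17 ≡ 4^2 + 1 (base 4). Lift 5: 26. −1: 25.
[2] 25 ≡ 5^2 (base 5). Lift 6: 36. −1: 35.
[3] 35 ≡ 5·6 + 5 (base 6). Lift 7: 40. −1: 39.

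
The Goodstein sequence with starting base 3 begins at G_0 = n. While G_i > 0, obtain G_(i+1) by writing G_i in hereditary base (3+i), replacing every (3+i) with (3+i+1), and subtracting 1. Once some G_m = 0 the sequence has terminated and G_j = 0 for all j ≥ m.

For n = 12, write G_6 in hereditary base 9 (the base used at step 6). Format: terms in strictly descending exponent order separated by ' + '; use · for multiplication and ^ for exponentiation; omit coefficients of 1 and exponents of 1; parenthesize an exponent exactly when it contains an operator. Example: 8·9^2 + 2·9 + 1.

7·9 + 6

step 0: 12 = 3^2 + 3; sub 4 for 3: 4^2 + 4; = 20; G_1 = 20−1 = 19
step 1: 19 = 4^2 + 3; sub 5 for 4: 5^2 + 3; = 28; G_2 = 28−1 = 27
step 2: 27 = 5^2 + 2; sub 6 for 5: 6^2 + 2; = 38; G_3 = 38−1 = 37
step 3: 37 = 6^2 + 1; sub 7 for 6: 7^2 + 1; = 50; G_4 = 50−1 = 49
step 4: 49 = 7^2; sub 8 for 7: 8^2; = 64; G_5 = 64−1 = 63
step 5: 63 = 7·8 + 7; sub 9 for 8: 7·9 + 7; = 70; G_6 = 70−1 = 69
step 6: 69 = 7·9 + 6; sub 10 for 9: 7·10 + 6; = 76; G_7 = 76−1 = 75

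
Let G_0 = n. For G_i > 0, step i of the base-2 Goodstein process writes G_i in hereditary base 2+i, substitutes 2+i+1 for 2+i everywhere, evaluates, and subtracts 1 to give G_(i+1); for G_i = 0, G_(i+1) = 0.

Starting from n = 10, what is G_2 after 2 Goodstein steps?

base 2: 10 = 2^(2 + 1) + 2; at 3: 3^(3 + 1) + 3 = 84; next = 83
base 3: 83 = 3^(3 + 1) + 2; at 4: 4^(4 + 1) + 2 = 1026; next = 1025
base 4: 1025 = 4^(4 + 1) + 1; at 5: 5^(5 + 1) + 1 = 15626; next = 15625

1025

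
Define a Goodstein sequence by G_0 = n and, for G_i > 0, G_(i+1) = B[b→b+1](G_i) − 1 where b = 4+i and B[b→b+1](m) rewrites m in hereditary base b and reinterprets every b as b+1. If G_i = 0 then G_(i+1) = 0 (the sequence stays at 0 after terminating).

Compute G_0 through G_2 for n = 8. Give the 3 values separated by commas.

8, 9, 9

G_0 = 8. HB_4(8) = 2·4. Bump = 10. G_1 = 9.
G_1 = 9. HB_5(9) = 5 + 4. Bump = 10. G_2 = 9.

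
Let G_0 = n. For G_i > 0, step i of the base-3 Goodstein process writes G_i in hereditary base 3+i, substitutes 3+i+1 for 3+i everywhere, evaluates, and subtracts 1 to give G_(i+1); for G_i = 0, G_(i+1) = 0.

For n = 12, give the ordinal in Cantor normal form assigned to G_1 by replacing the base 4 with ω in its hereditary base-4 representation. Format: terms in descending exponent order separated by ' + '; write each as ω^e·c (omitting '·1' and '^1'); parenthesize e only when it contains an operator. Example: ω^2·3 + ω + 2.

12 —HB3→ 3^2 + 3 —bump→ 4^2 + 4 = 20 —(−1)→ 19
19 —HB4→ 4^2 + 3 —bump→ 5^2 + 3 = 28 —(−1)→ 27

ω^2 + 3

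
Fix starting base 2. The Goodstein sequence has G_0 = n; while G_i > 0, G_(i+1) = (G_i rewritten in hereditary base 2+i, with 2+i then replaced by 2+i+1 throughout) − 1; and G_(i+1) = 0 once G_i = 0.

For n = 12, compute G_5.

(0) 12|_2 = 2^(2 + 1) + 2^2 ↦ 3^(3 + 1) + 3^3|_3 = 108 ⇒ 107
(1) 107|_3 = 3^(3 + 1) + 2·3^2 + 2·3 + 2 ↦ 4^(4 + 1) + 2·4^2 + 2·4 + 2|_4 = 1066 ⇒ 1065
(2) 1065|_4 = 4^(4 + 1) + 2·4^2 + 2·4 + 1 ↦ 5^(5 + 1) + 2·5^2 + 2·5 + 1|_5 = 15686 ⇒ 15685
(3) 15685|_5 = 5^(5 + 1) + 2·5^2 + 2·5 ↦ 6^(6 + 1) + 2·6^2 + 2·6|_6 = 280020 ⇒ 280019
(4) 280019|_6 = 6^(6 + 1) + 2·6^2 + 6 + 5 ↦ 7^(7 + 1) + 2·7^2 + 7 + 5|_7 = 5764911 ⇒ 5764910
(5) 5764910|_7 = 7^(7 + 1) + 2·7^2 + 7 + 4 ↦ 8^(8 + 1) + 2·8^2 + 8 + 4|_8 = 134217868 ⇒ 134217867

5764910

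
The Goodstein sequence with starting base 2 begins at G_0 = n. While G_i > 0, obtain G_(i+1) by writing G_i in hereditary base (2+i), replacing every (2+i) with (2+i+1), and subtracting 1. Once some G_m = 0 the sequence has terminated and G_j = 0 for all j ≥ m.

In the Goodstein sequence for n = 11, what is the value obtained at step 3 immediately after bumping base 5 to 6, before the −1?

279938

G_0=11  [base 2] 2^(2 + 1) + 2 + 1  →[2↦3]→  3^(3 + 1) + 3 + 1 = 85  −1 ⇒ G_1=84
G_1=84  [base 3] 3^(3 + 1) + 3  →[3↦4]→  4^(4 + 1) + 4 = 1028  −1 ⇒ G_2=1027
G_2=1027  [base 4] 4^(4 + 1) + 3  →[4↦5]→  5^(5 + 1) + 3 = 15628  −1 ⇒ G_3=15627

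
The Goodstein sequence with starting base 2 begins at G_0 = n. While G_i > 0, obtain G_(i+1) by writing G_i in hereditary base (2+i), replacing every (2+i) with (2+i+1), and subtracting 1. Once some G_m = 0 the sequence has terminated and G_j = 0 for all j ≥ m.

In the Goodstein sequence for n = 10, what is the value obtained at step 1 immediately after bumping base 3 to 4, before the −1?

step 0: 10 = 2^(2 + 1) + 2; sub 3 for 2: 3^(3 + 1) + 3; = 84; G_1 = 84−1 = 83
step 1: 83 = 3^(3 + 1) + 2; sub 4 for 3: 4^(4 + 1) + 2; = 1026; G_2 = 1026−1 = 1025

1026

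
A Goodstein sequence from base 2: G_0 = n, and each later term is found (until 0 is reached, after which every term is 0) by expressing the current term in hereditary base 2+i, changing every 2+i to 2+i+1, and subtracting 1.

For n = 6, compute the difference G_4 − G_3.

G_0 = 6. HB_2(6) = 2^2 + 2. Bump = 30. G_1 = 29.
G_1 = 29. HB_3(29) = 3^3 + 2. Bump = 258. G_2 = 257.
G_2 = 257. HB_4(257) = 4^4 + 1. Bump = 3126. G_3 = 3125.
G_3 = 3125. HB_5(3125) = 5^5. Bump = 46656. G_4 = 46655.

43530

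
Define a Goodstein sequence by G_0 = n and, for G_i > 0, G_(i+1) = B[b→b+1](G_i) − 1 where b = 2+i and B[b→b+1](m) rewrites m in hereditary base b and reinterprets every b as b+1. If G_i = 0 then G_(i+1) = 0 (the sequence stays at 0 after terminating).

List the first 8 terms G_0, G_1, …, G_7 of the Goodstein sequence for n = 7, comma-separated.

i=0: 7 = 2^2 + 2 + 1 (b=2); 2→3: 3^3 + 3 + 1 = 31; 31−1 = 30
i=1: 30 = 3^3 + 3 (b=3); 3→4: 4^4 + 4 = 260; 260−1 = 259
i=2: 259 = 4^4 + 3 (b=4); 4→5: 5^5 + 3 = 3128; 3128−1 = 3127
i=3: 3127 = 5^5 + 2 (b=5); 5→6: 6^6 + 2 = 46658; 46658−1 = 46657
i=4: 46657 = 6^6 + 1 (b=6); 6→7: 7^7 + 1 = 823544; 823544−1 = 823543
i=5: 823543 = 7^7 (b=7); 7→8: 8^8 = 16777216; 16777216−1 = 16777215
i=6: 16777215 = 7·8^7 + 7·8^6 + 7·8^5 + 7·8^4 + 7·8^3 + 7·8^2 + 7·8 + 7 (b=8); 8→9: 7·9^7 + 7·9^6 + 7·9^5 + 7·9^4 + 7·9^3 + 7·9^2 + 7·9 + 7 = 37665880; 37665880−1 = 37665879

7, 30, 259, 3127, 46657, 823543, 16777215, 37665879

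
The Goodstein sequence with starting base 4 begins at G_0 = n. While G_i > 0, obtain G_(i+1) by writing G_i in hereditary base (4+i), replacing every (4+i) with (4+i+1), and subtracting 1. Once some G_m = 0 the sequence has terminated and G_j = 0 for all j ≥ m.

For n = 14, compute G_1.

16

base 4: 14 = 3·4 + 2; at 5: 3·5 + 2 = 17; next = 16
base 5: 16 = 3·5 + 1; at 6: 3·6 + 1 = 19; next = 18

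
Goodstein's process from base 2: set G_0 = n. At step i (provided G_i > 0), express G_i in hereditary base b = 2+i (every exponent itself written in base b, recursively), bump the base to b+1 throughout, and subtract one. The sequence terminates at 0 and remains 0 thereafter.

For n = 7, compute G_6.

16777215

base 2: 7 = 2^2 + 2 + 1; at 3: 3^3 + 3 + 1 = 31; next = 30
base 3: 30 = 3^3 + 3; at 4: 4^4 + 4 = 260; next = 259
base 4: 259 = 4^4 + 3; at 5: 5^5 + 3 = 3128; next = 3127
base 5: 3127 = 5^5 + 2; at 6: 6^6 + 2 = 46658; next = 46657
base 6: 46657 = 6^6 + 1; at 7: 7^7 + 1 = 823544; next = 823543
base 7: 823543 = 7^7; at 8: 8^8 = 16777216; next = 16777215
base 8: 16777215 = 7·8^7 + 7·8^6 + 7·8^5 + 7·8^4 + 7·8^3 + 7·8^2 + 7·8 + 7; at 9: 7·9^7 + 7·9^6 + 7·9^5 + 7·9^4 + 7·9^3 + 7·9^2 + 7·9 + 7 = 37665880; next = 37665879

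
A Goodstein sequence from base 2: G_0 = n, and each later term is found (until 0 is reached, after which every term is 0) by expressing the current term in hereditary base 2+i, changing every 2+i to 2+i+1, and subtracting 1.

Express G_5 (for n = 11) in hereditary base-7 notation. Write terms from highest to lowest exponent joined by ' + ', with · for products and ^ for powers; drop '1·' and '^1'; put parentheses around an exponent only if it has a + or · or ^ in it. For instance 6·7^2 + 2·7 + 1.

7^(7 + 1)

11 —HB2→ 2^(2 + 1) + 2 + 1 —bump→ 3^(3 + 1) + 3 + 1 = 85 —(−1)→ 84
84 —HB3→ 3^(3 + 1) + 3 —bump→ 4^(4 + 1) + 4 = 1028 —(−1)→ 1027
1027 —HB4→ 4^(4 + 1) + 3 —bump→ 5^(5 + 1) + 3 = 15628 —(−1)→ 15627
15627 —HB5→ 5^(5 + 1) + 2 —bump→ 6^(6 + 1) + 2 = 279938 —(−1)→ 279937
279937 —HB6→ 6^(6 + 1) + 1 —bump→ 7^(7 + 1) + 1 = 5764802 —(−1)→ 5764801
5764801 —HB7→ 7^(7 + 1) —bump→ 8^(8 + 1) = 134217728 —(−1)→ 134217727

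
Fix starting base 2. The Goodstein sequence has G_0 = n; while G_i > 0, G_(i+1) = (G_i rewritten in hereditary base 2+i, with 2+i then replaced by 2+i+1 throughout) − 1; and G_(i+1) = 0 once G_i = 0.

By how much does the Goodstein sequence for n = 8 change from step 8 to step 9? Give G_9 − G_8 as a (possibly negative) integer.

550623341264

G_0 = 8. HB_2(8) = 2^(2 + 1). Bump = 81. G_1 = 80.
G_1 = 80. HB_3(80) = 2·3^3 + 2·3^2 + 2·3 + 2. Bump = 554. G_2 = 553.
G_2 = 553. HB_4(553) = 2·4^4 + 2·4^2 + 2·4 + 1. Bump = 6311. G_3 = 6310.
G_3 = 6310. HB_5(6310) = 2·5^5 + 2·5^2 + 2·5. Bump = 93396. G_4 = 93395.
G_4 = 93395. HB_6(93395) = 2·6^6 + 2·6^2 + 6 + 5. Bump = 1647196. G_5 = 1647195.
G_5 = 1647195. HB_7(1647195) = 2·7^7 + 2·7^2 + 7 + 4. Bump = 33554572. G_6 = 33554571.
G_6 = 33554571. HB_8(33554571) = 2·8^8 + 2·8^2 + 8 + 3. Bump = 774841152. G_7 = 774841151.
G_7 = 774841151. HB_9(774841151) = 2·9^9 + 2·9^2 + 9 + 2. Bump = 20000000212. G_8 = 20000000211.
G_8 = 20000000211. HB_10(20000000211) = 2·10^10 + 2·10^2 + 10 + 1. Bump = 570623341476. G_9 = 570623341475.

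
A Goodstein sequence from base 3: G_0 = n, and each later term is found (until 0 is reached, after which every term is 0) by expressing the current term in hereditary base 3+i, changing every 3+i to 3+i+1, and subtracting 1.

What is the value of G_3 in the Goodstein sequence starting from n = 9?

19

i=0: 9 = 3^2 (b=3); 3→4: 4^2 = 16; 16−1 = 15
i=1: 15 = 3·4 + 3 (b=4); 4→5: 3·5 + 3 = 18; 18−1 = 17
i=2: 17 = 3·5 + 2 (b=5); 5→6: 3·6 + 2 = 20; 20−1 = 19
i=3: 19 = 3·6 + 1 (b=6); 6→7: 3·7 + 1 = 22; 22−1 = 21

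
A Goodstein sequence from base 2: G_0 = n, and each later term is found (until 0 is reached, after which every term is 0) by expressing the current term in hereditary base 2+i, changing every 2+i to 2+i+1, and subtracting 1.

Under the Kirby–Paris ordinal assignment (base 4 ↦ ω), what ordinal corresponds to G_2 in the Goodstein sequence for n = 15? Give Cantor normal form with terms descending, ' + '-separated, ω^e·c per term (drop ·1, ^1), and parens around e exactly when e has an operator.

ω^(ω + 1) + ω^ω + 3

[0] 15 ≡ 2^(2 + 1) + 2^2 + 2 + 1 (base 2). Lift 3: 112. −1: 111.
[1] 111 ≡ 3^(3 + 1) + 3^3 + 3 (base 3). Lift 4: 1284. −1: 1283.
[2] 1283 ≡ 4^(4 + 1) + 4^4 + 3 (base 4). Lift 5: 18753. −1: 18752.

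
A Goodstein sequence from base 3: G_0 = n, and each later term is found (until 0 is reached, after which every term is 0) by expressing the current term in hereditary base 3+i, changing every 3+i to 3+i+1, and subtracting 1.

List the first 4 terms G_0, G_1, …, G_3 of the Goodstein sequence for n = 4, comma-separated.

4, 4, 4, 3

G_0=4  [base 3] 3 + 1  →[3↦4]→  4 + 1 = 5  −1 ⇒ G_1=4
G_1=4  [base 4] 4  →[4↦5]→  5 = 5  −1 ⇒ G_2=4
G_2=4  [base 5] 4  →[5↦6]→  4 = 4  −1 ⇒ G_3=3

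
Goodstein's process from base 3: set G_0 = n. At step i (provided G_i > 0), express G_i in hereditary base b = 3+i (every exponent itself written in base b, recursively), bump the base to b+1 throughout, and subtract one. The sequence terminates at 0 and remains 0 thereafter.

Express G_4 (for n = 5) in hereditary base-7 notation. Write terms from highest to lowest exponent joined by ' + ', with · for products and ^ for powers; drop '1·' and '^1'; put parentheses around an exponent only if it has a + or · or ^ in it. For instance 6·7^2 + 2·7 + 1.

G_0=5  [base 3] 3 + 2  →[3↦4]→  4 + 2 = 6  −1 ⇒ G_1=5
G_1=5  [base 4] 4 + 1  →[4↦5]→  5 + 1 = 6  −1 ⇒ G_2=5
G_2=5  [base 5] 5  →[5↦6]→  6 = 6  −1 ⇒ G_3=5
G_3=5  [base 6] 5  →[6↦7]→  5 = 5  −1 ⇒ G_4=4
G_4=4  [base 7] 4  →[7↦8]→  4 = 4  −1 ⇒ G_5=3

4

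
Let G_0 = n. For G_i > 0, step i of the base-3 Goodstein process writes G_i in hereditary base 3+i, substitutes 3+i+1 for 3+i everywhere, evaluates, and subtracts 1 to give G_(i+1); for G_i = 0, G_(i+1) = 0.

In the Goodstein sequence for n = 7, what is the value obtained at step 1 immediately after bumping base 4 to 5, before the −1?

10

step 0: 7 = 2·3 + 1; sub 4 for 3: 2·4 + 1; = 9; G_1 = 9−1 = 8
step 1: 8 = 2·4; sub 5 for 4: 2·5; = 10; G_2 = 10−1 = 9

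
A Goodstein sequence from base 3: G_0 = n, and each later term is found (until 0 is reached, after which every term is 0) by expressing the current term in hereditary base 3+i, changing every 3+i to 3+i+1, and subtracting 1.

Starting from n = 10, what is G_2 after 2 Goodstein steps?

step 0: 10 = 3^2 + 1; sub 4 for 3: 4^2 + 1; = 17; G_1 = 17−1 = 16
step 1: 16 = 4^2; sub 5 for 4: 5^2; = 25; G_2 = 25−1 = 24
step 2: 24 = 4·5 + 4; sub 6 for 5: 4·6 + 4; = 28; G_3 = 28−1 = 27

24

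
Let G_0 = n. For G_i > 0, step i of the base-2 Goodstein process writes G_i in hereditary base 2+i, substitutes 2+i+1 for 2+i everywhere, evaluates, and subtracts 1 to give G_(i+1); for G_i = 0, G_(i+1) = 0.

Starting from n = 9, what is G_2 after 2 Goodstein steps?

G_0 = 9. HB_2(9) = 2^(2 + 1) + 1. Bump = 82. G_1 = 81.
G_1 = 81. HB_3(81) = 3^(3 + 1). Bump = 1024. G_2 = 1023.
G_2 = 1023. HB_4(1023) = 3·4^4 + 3·4^3 + 3·4^2 + 3·4 + 3. Bump = 9843. G_3 = 9842.

1023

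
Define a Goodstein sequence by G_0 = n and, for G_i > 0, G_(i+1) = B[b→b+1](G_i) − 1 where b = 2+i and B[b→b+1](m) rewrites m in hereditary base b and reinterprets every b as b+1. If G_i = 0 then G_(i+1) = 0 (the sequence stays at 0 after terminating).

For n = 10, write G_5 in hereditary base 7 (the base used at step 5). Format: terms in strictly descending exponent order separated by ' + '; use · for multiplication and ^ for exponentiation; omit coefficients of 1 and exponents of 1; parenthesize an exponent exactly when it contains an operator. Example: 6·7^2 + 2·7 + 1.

G_0 = 10. HB_2(10) = 2^(2 + 1) + 2. Bump = 84. G_1 = 83.
G_1 = 83. HB_3(83) = 3^(3 + 1) + 2. Bump = 1026. G_2 = 1025.
G_2 = 1025. HB_4(1025) = 4^(4 + 1) + 1. Bump = 15626. G_3 = 15625.
G_3 = 15625. HB_5(15625) = 5^(5 + 1). Bump = 279936. G_4 = 279935.
G_4 = 279935. HB_6(279935) = 5·6^6 + 5·6^5 + 5·6^4 + 5·6^3 + 5·6^2 + 5·6 + 5. Bump = 4215755. G_5 = 4215754.

5·7^7 + 5·7^5 + 5·7^4 + 5·7^3 + 5·7^2 + 5·7 + 4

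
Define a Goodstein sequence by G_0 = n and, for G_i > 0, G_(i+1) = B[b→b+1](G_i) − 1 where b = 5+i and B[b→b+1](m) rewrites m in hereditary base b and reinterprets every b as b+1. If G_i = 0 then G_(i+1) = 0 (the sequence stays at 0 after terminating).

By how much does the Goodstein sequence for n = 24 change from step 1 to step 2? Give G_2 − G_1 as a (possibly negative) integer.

i=0: 24 = 4·5 + 4 (b=5); 5→6: 4·6 + 4 = 28; 28−1 = 27
i=1: 27 = 4·6 + 3 (b=6); 6→7: 4·7 + 3 = 31; 31−1 = 30

3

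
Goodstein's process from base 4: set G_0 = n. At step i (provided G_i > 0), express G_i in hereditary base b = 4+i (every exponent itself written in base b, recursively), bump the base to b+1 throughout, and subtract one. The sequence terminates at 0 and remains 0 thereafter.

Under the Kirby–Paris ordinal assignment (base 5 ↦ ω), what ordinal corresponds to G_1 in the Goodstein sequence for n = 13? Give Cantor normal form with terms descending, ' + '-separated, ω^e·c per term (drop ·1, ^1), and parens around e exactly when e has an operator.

ω·3

G_0 = 13. HB_4(13) = 3·4 + 1. Bump = 16. G_1 = 15.
G_1 = 15. HB_5(15) = 3·5. Bump = 18. G_2 = 17.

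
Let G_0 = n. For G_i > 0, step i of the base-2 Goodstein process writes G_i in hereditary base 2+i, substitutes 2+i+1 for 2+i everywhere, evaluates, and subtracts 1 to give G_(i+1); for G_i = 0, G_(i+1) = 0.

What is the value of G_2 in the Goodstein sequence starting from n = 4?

4 —HB2→ 2^2 —bump→ 3^3 = 27 —(−1)→ 26
26 —HB3→ 2·3^2 + 2·3 + 2 —bump→ 2·4^2 + 2·4 + 2 = 42 —(−1)→ 41
41 —HB4→ 2·4^2 + 2·4 + 1 —bump→ 2·5^2 + 2·5 + 1 = 61 —(−1)→ 60

41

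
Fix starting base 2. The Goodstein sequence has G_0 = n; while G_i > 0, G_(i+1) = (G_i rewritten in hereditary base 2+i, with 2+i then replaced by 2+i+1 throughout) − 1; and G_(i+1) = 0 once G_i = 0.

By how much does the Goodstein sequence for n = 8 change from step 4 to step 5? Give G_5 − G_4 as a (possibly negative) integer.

1553800

[0] 8 ≡ 2^(2 + 1) (base 2). Lift 3: 81. −1: 80.
[1] 80 ≡ 2·3^3 + 2·3^2 + 2·3 + 2 (base 3). Lift 4: 554. −1: 553.
[2] 553 ≡ 2·4^4 + 2·4^2 + 2·4 + 1 (base 4). Lift 5: 6311. −1: 6310.
[3] 6310 ≡ 2·5^5 + 2·5^2 + 2·5 (base 5). Lift 6: 93396. −1: 93395.
[4] 93395 ≡ 2·6^6 + 2·6^2 + 6 + 5 (base 6). Lift 7: 1647196. −1: 1647195.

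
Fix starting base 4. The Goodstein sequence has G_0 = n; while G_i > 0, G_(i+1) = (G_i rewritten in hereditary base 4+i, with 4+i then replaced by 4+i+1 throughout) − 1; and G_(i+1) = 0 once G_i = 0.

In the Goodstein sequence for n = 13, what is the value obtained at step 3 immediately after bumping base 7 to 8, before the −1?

20

base 4: 13 = 3·4 + 1; at 5: 3·5 + 1 = 16; next = 15
base 5: 15 = 3·5; at 6: 3·6 = 18; next = 17
base 6: 17 = 2·6 + 5; at 7: 2·7 + 5 = 19; next = 18
base 7: 18 = 2·7 + 4; at 8: 2·8 + 4 = 20; next = 19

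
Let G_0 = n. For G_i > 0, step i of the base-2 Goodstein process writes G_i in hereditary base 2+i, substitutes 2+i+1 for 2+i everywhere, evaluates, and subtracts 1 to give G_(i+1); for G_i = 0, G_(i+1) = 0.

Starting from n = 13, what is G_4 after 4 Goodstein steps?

step 0: 13 = 2^(2 + 1) + 2^2 + 1; sub 3 for 2: 3^(3 + 1) + 3^3 + 1; = 109; G_1 = 109−1 = 108
step 1: 108 = 3^(3 + 1) + 3^3; sub 4 for 3: 4^(4 + 1) + 4^4; = 1280; G_2 = 1280−1 = 1279
step 2: 1279 = 4^(4 + 1) + 3·4^3 + 3·4^2 + 3·4 + 3; sub 5 for 4: 5^(5 + 1) + 3·5^3 + 3·5^2 + 3·5 + 3; = 16093; G_3 = 16093−1 = 16092
step 3: 16092 = 5^(5 + 1) + 3·5^3 + 3·5^2 + 3·5 + 2; sub 6 for 5: 6^(6 + 1) + 3·6^3 + 3·6^2 + 3·6 + 2; = 280712; G_4 = 280712−1 = 280711

280711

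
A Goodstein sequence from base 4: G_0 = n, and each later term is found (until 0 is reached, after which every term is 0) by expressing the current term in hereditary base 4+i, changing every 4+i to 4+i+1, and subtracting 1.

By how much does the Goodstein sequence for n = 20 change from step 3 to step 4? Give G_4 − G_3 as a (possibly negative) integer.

14

i=0: 20 = 4^2 + 4 (b=4); 4→5: 5^2 + 5 = 30; 30−1 = 29
i=1: 29 = 5^2 + 4 (b=5); 5→6: 6^2 + 4 = 40; 40−1 = 39
i=2: 39 = 6^2 + 3 (b=6); 6→7: 7^2 + 3 = 52; 52−1 = 51
i=3: 51 = 7^2 + 2 (b=7); 7→8: 8^2 + 2 = 66; 66−1 = 65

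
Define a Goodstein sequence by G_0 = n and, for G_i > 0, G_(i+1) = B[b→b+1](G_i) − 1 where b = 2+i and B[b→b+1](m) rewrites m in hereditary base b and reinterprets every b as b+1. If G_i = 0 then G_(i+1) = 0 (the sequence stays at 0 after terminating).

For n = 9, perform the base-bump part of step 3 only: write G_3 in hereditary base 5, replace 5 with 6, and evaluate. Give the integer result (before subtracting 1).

(0) 9|_2 = 2^(2 + 1) + 1 ↦ 3^(3 + 1) + 1|_3 = 82 ⇒ 81
(1) 81|_3 = 3^(3 + 1) ↦ 4^(4 + 1)|_4 = 1024 ⇒ 1023
(2) 1023|_4 = 3·4^4 + 3·4^3 + 3·4^2 + 3·4 + 3 ↦ 3·5^5 + 3·5^3 + 3·5^2 + 3·5 + 3|_5 = 9843 ⇒ 9842

140744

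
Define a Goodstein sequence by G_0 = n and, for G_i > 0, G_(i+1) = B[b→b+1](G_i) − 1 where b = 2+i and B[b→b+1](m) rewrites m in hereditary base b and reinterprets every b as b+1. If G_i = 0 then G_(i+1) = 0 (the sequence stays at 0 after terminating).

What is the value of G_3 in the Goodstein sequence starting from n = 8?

6310

(0) 8|_2 = 2^(2 + 1) ↦ 3^(3 + 1)|_3 = 81 ⇒ 80
(1) 80|_3 = 2·3^3 + 2·3^2 + 2·3 + 2 ↦ 2·4^4 + 2·4^2 + 2·4 + 2|_4 = 554 ⇒ 553
(2) 553|_4 = 2·4^4 + 2·4^2 + 2·4 + 1 ↦ 2·5^5 + 2·5^2 + 2·5 + 1|_5 = 6311 ⇒ 6310
(3) 6310|_5 = 2·5^5 + 2·5^2 + 2·5 ↦ 2·6^6 + 2·6^2 + 2·6|_6 = 93396 ⇒ 93395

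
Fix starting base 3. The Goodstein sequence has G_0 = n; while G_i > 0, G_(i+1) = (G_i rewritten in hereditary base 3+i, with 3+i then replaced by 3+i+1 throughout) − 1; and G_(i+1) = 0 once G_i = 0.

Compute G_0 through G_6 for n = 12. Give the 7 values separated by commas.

[0] 12 ≡ 3^2 + 3 (base 3). Lift 4: 20. −1: 19.
[1] 19 ≡ 4^2 + 3 (base 4). Lift 5: 28. −1: 27.
[2] 27 ≡ 5^2 + 2 (base 5). Lift 6: 38. −1: 37.
[3] 37 ≡ 6^2 + 1 (base 6). Lift 7: 50. −1: 49.
[4] 49 ≡ 7^2 (base 7). Lift 8: 64. −1: 63.
[5] 63 ≡ 7·8 + 7 (base 8). Lift 9: 70. −1: 69.

12, 19, 27, 37, 49, 63, 69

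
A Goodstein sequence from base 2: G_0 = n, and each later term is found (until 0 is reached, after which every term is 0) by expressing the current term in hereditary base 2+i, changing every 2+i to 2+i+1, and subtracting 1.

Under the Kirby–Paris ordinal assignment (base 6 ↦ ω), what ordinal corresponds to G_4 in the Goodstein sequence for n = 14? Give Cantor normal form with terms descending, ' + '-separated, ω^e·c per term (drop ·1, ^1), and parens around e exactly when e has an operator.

ω^(ω + 1) + ω^5·5 + ω^4·5 + ω^3·5 + ω^2·5 + ω·5 + 5

i=0: 14 = 2^(2 + 1) + 2^2 + 2 (b=2); 2→3: 3^(3 + 1) + 3^3 + 3 = 111; 111−1 = 110
i=1: 110 = 3^(3 + 1) + 3^3 + 2 (b=3); 3→4: 4^(4 + 1) + 4^4 + 2 = 1282; 1282−1 = 1281
i=2: 1281 = 4^(4 + 1) + 4^4 + 1 (b=4); 4→5: 5^(5 + 1) + 5^5 + 1 = 18751; 18751−1 = 18750
i=3: 18750 = 5^(5 + 1) + 5^5 (b=5); 5→6: 6^(6 + 1) + 6^6 = 326592; 326592−1 = 326591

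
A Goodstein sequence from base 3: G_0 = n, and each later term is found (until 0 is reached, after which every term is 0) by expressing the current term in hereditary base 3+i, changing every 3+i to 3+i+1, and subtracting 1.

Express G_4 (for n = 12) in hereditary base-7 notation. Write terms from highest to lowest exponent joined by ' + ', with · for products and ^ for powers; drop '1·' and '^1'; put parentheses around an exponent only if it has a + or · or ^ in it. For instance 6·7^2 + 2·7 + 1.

i=0: 12 = 3^2 + 3 (b=3); 3→4: 4^2 + 4 = 20; 20−1 = 19
i=1: 19 = 4^2 + 3 (b=4); 4→5: 5^2 + 3 = 28; 28−1 = 27
i=2: 27 = 5^2 + 2 (b=5); 5→6: 6^2 + 2 = 38; 38−1 = 37
i=3: 37 = 6^2 + 1 (b=6); 6→7: 7^2 + 1 = 50; 50−1 = 49

7^2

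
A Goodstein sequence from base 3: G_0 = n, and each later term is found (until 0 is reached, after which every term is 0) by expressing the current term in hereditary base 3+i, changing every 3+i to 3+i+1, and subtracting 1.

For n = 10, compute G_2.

i=0: 10 = 3^2 + 1 (b=3); 3→4: 4^2 + 1 = 17; 17−1 = 16
i=1: 16 = 4^2 (b=4); 4→5: 5^2 = 25; 25−1 = 24
i=2: 24 = 4·5 + 4 (b=5); 5→6: 4·6 + 4 = 28; 28−1 = 27

24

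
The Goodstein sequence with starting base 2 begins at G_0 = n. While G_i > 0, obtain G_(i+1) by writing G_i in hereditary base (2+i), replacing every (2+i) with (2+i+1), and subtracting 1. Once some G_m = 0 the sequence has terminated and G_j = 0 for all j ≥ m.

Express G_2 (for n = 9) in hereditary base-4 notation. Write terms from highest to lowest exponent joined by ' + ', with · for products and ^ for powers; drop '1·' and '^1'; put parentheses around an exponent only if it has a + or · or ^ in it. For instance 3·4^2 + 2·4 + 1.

G_0 = 9. HB_2(9) = 2^(2 + 1) + 1. Bump = 82. G_1 = 81.
G_1 = 81. HB_3(81) = 3^(3 + 1). Bump = 1024. G_2 = 1023.
G_2 = 1023. HB_4(1023) = 3·4^4 + 3·4^3 + 3·4^2 + 3·4 + 3. Bump = 9843. G_3 = 9842.

3·4^4 + 3·4^3 + 3·4^2 + 3·4 + 3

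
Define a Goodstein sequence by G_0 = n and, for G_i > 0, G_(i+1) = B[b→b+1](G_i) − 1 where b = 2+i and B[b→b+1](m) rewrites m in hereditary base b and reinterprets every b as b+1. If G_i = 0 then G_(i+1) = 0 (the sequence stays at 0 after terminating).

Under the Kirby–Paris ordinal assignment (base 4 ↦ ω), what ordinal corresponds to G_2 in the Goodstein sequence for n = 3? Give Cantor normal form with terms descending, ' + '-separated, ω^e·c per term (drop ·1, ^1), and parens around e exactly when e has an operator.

G_0 = 3. HB_2(3) = 2 + 1. Bump = 4. G_1 = 3.
G_1 = 3. HB_3(3) = 3. Bump = 4. G_2 = 3.
G_2 = 3. HB_4(3) = 3. Bump = 3. G_3 = 2.

3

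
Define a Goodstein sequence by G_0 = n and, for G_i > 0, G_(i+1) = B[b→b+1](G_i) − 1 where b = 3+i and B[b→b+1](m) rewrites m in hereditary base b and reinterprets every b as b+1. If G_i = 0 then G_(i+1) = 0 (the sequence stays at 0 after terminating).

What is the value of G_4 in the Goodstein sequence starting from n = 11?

G_0=11  [base 3] 3^2 + 2  →[3↦4]→  4^2 + 2 = 18  −1 ⇒ G_1=17
G_1=17  [base 4] 4^2 + 1  →[4↦5]→  5^2 + 1 = 26  −1 ⇒ G_2=25
G_2=25  [base 5] 5^2  →[5↦6]→  6^2 = 36  −1 ⇒ G_3=35
G_3=35  [base 6] 5·6 + 5  →[6↦7]→  5·7 + 5 = 40  −1 ⇒ G_4=39
G_4=39  [base 7] 5·7 + 4  →[7↦8]→  5·8 + 4 = 44  −1 ⇒ G_5=43

39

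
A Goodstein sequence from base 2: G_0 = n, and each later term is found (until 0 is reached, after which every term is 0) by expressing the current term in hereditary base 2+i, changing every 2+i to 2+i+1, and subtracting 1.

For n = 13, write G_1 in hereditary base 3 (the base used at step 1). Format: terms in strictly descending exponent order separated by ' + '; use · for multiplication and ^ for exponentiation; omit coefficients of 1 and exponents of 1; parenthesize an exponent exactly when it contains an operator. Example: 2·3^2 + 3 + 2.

3^(3 + 1) + 3^3

(0) 13|_2 = 2^(2 + 1) + 2^2 + 1 ↦ 3^(3 + 1) + 3^3 + 1|_3 = 109 ⇒ 108
(1) 108|_3 = 3^(3 + 1) + 3^3 ↦ 4^(4 + 1) + 4^4|_4 = 1280 ⇒ 1279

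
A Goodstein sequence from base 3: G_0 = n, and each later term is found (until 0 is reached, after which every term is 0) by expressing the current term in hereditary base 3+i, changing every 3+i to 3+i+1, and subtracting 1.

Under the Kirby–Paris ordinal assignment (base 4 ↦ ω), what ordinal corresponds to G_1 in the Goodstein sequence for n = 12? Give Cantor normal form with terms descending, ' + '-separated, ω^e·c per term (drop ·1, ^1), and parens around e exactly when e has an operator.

(0) 12|_3 = 3^2 + 3 ↦ 4^2 + 4|_4 = 20 ⇒ 19
(1) 19|_4 = 4^2 + 3 ↦ 5^2 + 3|_5 = 28 ⇒ 27

ω^2 + 3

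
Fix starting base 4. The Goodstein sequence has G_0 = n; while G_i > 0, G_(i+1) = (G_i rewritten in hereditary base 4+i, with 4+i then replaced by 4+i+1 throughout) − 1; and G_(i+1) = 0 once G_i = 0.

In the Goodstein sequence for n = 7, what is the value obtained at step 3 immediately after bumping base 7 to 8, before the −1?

8

7 —HB4→ 4 + 3 —bump→ 5 + 3 = 8 —(−1)→ 7
7 —HB5→ 5 + 2 —bump→ 6 + 2 = 8 —(−1)→ 7
7 —HB6→ 6 + 1 —bump→ 7 + 1 = 8 —(−1)→ 7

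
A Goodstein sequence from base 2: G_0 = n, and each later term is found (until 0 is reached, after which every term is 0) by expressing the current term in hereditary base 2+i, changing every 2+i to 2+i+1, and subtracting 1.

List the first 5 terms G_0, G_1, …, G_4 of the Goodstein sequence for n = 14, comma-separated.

14, 110, 1281, 18750, 326591

14 —HB2→ 2^(2 + 1) + 2^2 + 2 —bump→ 3^(3 + 1) + 3^3 + 3 = 111 —(−1)→ 110
110 —HB3→ 3^(3 + 1) + 3^3 + 2 —bump→ 4^(4 + 1) + 4^4 + 2 = 1282 —(−1)→ 1281
1281 —HB4→ 4^(4 + 1) + 4^4 + 1 —bump→ 5^(5 + 1) + 5^5 + 1 = 18751 —(−1)→ 18750
18750 —HB5→ 5^(5 + 1) + 5^5 —bump→ 6^(6 + 1) + 6^6 = 326592 —(−1)→ 326591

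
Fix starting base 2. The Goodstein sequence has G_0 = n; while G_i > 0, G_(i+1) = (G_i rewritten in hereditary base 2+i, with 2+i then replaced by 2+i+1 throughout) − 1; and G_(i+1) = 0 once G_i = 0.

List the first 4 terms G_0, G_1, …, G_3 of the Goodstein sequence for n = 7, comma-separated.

[0] 7 ≡ 2^2 + 2 + 1 (base 2). Lift 3: 31. −1: 30.
[1] 30 ≡ 3^3 + 3 (base 3). Lift 4: 260. −1: 259.
[2] 259 ≡ 4^4 + 3 (base 4). Lift 5: 3128. −1: 3127.

7, 30, 259, 3127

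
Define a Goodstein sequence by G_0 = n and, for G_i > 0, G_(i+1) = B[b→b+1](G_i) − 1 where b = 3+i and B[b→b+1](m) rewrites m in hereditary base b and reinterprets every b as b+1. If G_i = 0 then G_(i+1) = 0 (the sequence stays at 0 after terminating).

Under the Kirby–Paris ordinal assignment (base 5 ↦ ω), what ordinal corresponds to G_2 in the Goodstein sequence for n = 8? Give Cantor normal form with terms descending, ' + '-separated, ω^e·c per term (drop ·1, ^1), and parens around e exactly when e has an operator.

ω·2

step 0: 8 = 2·3 + 2; sub 4 for 3: 2·4 + 2; = 10; G_1 = 10−1 = 9
step 1: 9 = 2·4 + 1; sub 5 for 4: 2·5 + 1; = 11; G_2 = 11−1 = 10
step 2: 10 = 2·5; sub 6 for 5: 2·6; = 12; G_3 = 12−1 = 11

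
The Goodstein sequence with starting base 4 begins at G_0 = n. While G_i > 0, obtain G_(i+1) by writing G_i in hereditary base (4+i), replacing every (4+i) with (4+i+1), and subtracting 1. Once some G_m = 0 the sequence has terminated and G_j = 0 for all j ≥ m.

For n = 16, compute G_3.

30

(0) 16|_4 = 4^2 ↦ 5^2|_5 = 25 ⇒ 24
(1) 24|_5 = 4·5 + 4 ↦ 4·6 + 4|_6 = 28 ⇒ 27
(2) 27|_6 = 4·6 + 3 ↦ 4·7 + 3|_7 = 31 ⇒ 30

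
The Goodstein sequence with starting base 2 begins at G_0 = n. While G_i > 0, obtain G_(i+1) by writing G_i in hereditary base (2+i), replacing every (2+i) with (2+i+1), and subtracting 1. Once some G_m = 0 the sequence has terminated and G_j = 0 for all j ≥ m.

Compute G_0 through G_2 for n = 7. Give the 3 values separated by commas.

7, 30, 259

step 0: 7 = 2^2 + 2 + 1; sub 3 for 2: 3^3 + 3 + 1; = 31; G_1 = 31−1 = 30
step 1: 30 = 3^3 + 3; sub 4 for 3: 4^4 + 4; = 260; G_2 = 260−1 = 259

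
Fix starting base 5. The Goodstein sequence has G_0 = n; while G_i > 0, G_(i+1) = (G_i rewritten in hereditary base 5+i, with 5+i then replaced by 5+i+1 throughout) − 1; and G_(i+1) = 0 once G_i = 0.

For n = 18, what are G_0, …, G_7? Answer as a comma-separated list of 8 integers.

18, 20, 22, 24, 26, 27, 28, 29

i=0: 18 = 3·5 + 3 (b=5); 5→6: 3·6 + 3 = 21; 21−1 = 20
i=1: 20 = 3·6 + 2 (b=6); 6→7: 3·7 + 2 = 23; 23−1 = 22
i=2: 22 = 3·7 + 1 (b=7); 7→8: 3·8 + 1 = 25; 25−1 = 24
i=3: 24 = 3·8 (b=8); 8→9: 3·9 = 27; 27−1 = 26
i=4: 26 = 2·9 + 8 (b=9); 9→10: 2·10 + 8 = 28; 28−1 = 27
i=5: 27 = 2·10 + 7 (b=10); 10→11: 2·11 + 7 = 29; 29−1 = 28
i=6: 28 = 2·11 + 6 (b=11); 11→12: 2·12 + 6 = 30; 30−1 = 29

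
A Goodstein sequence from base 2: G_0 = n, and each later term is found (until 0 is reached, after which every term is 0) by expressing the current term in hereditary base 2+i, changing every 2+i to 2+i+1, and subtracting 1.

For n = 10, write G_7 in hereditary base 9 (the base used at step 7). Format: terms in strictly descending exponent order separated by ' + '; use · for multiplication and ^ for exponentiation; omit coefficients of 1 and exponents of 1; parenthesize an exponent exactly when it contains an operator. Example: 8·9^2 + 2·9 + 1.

G_0=10  [base 2] 2^(2 + 1) + 2  →[2↦3]→  3^(3 + 1) + 3 = 84  −1 ⇒ G_1=83
G_1=83  [base 3] 3^(3 + 1) + 2  →[3↦4]→  4^(4 + 1) + 2 = 1026  −1 ⇒ G_2=1025
G_2=1025  [base 4] 4^(4 + 1) + 1  →[4↦5]→  5^(5 + 1) + 1 = 15626  −1 ⇒ G_3=15625
G_3=15625  [base 5] 5^(5 + 1)  →[5↦6]→  6^(6 + 1) = 279936  −1 ⇒ G_4=279935
G_4=279935  [base 6] 5·6^6 + 5·6^5 + 5·6^4 + 5·6^3 + 5·6^2 + 5·6 + 5  →[6↦7]→  5·7^7 + 5·7^5 + 5·7^4 + 5·7^3 + 5·7^2 + 5·7 + 5 = 4215755  −1 ⇒ G_5=4215754
G_5=4215754  [base 7] 5·7^7 + 5·7^5 + 5·7^4 + 5·7^3 + 5·7^2 + 5·7 + 4  →[7↦8]→  5·8^8 + 5·8^5 + 5·8^4 + 5·8^3 + 5·8^2 + 5·8 + 4 = 84073324  −1 ⇒ G_6=84073323
G_6=84073323  [base 8] 5·8^8 + 5·8^5 + 5·8^4 + 5·8^3 + 5·8^2 + 5·8 + 3  →[8↦9]→  5·9^9 + 5·9^5 + 5·9^4 + 5·9^3 + 5·9^2 + 5·9 + 3 = 1937434593  −1 ⇒ G_7=1937434592
G_7=1937434592  [base 9] 5·9^9 + 5·9^5 + 5·9^4 + 5·9^3 + 5·9^2 + 5·9 + 2  →[9↦10]→  5·10^10 + 5·10^5 + 5·10^4 + 5·10^3 + 5·10^2 + 5·10 + 2 = 50000555552  −1 ⇒ G_8=50000555551

5·9^9 + 5·9^5 + 5·9^4 + 5·9^3 + 5·9^2 + 5·9 + 2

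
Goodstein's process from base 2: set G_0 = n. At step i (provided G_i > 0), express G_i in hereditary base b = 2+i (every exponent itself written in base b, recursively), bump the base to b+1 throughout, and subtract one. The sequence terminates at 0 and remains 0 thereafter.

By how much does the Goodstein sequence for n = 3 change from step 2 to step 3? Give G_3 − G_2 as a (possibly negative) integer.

[0] 3 ≡ 2 + 1 (base 2). Lift 3: 4. −1: 3.
[1] 3 ≡ 3 (base 3). Lift 4: 4. −1: 3.
[2] 3 ≡ 3 (base 4). Lift 5: 3. −1: 2.

-1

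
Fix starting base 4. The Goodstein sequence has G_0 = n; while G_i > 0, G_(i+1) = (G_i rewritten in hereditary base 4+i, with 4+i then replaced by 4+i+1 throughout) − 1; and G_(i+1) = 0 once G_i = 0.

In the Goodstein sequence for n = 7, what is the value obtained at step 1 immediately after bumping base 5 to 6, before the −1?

i=0: 7 = 4 + 3 (b=4); 4→5: 5 + 3 = 8; 8−1 = 7
i=1: 7 = 5 + 2 (b=5); 5→6: 6 + 2 = 8; 8−1 = 7

8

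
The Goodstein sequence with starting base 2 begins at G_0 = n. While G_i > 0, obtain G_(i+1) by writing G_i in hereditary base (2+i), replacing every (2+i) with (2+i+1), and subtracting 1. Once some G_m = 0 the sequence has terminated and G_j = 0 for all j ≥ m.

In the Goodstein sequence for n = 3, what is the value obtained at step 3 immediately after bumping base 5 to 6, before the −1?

2

(0) 3|_2 = 2 + 1 ↦ 3 + 1|_3 = 4 ⇒ 3
(1) 3|_3 = 3 ↦ 4|_4 = 4 ⇒ 3
(2) 3|_4 = 3 ↦ 3|_5 = 3 ⇒ 2
(3) 2|_5 = 2 ↦ 2|_6 = 2 ⇒ 1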